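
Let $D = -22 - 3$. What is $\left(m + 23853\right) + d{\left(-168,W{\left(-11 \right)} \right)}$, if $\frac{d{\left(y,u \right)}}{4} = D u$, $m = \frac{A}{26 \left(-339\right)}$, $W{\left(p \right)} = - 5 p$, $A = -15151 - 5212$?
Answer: $\frac{161783705}{8814} \approx 18355.0$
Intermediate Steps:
$D = -25$
$A = -20363$ ($A = -15151 - 5212 = -20363$)
$m = \frac{20363}{8814}$ ($m = - \frac{20363}{26 \left(-339\right)} = - \frac{20363}{-8814} = \left(-20363\right) \left(- \frac{1}{8814}\right) = \frac{20363}{8814} \approx 2.3103$)
$d{\left(y,u \right)} = - 100 u$ ($d{\left(y,u \right)} = 4 \left(- 25 u\right) = - 100 u$)
$\left(m + 23853\right) + d{\left(-168,W{\left(-11 \right)} \right)} = \left(\frac{20363}{8814} + 23853\right) - 100 \left(\left(-5\right) \left(-11\right)\right) = \frac{210260705}{8814} - 5500 = \frac{161783705}{8814}$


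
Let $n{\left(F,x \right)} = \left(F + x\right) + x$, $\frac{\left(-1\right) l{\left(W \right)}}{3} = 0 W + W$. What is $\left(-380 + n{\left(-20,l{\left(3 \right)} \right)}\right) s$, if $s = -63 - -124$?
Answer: $-25498$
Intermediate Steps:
$l{\left(W \right)} = - 3 W$ ($l{\left(W \right)} = - 3 \left(0 W + W\right) = - 3 \left(0 + W\right) = - 3 W$)
$s = 61$ ($s = -63 + 124 = 61$)
$n{\left(F,x \right)} = F + 2 x$
$\left(-380 + n{\left(-20,l{\left(3 \right)} \right)}\right) s = \left(-380 - \left(20 - 2 \left(\left(-3\right) 3\right)\right)\right) 61 = \left(-380 + \left(-20 + 2 \left(-9\right)\right)\right) 61 = \left(-380 - 38\right) 61 = \left(-418\right) 61 = -25498$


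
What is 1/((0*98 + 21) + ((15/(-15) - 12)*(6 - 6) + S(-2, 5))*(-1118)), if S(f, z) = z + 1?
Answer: -1/6687 ≈ -0.00014954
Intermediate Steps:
S(f, z) = 1 + z
1/((0*98 + 21) + ((15/(-15) - 12)*(6 - 6) + S(-2, 5))*(-1118)) = 1/((0*98 + 21) + ((15/(-15) - 12)*(6 - 6) + (1 + 5))*(-1118)) = 1/((0 + 21) + ((15*(-1/15) - 12)*0 + 6)*(-1118)) = 1/(21 + ((-1 - 12)*0 + 6)*(-1118)) = 1/(21 + (-13*0 + 6)*(-1118)) = 1/(21 + (0 + 6)*(-1118)) = 1/(21 + 6*(-1118)) = 1/(21 - 6708) = 1/(-6687) = -1/6687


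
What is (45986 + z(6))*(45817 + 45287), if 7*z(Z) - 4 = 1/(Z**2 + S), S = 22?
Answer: 850480848048/203 ≈ 4.1896e+9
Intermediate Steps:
z(Z) = 4/7 + 1/(7*(22 + Z**2)) (z(Z) = 4/7 + 1/(7*(Z**2 + 22)) = 4/7 + 1/(7*(22 + Z**2)))
(45986 + z(6))*(45817 + 45287) = (45986 + (89 + 4*6**2)/(7*(22 + 6**2)))*(45817 + 45287) = (45986 + (89 + 4*36)/(7*(22 + 36)))*91104 = (45986 + (1/7)*(89 + 144)/58)*91104 = (45986 + (1/7)*(1/58)*233)*91104 = (45986 + 233/406)*91104 = (18670549/406)*91104 = 850480848048/203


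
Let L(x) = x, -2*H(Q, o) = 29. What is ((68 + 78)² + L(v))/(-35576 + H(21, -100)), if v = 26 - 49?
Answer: -42586/71181 ≈ -0.59828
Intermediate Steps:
v = -23
H(Q, o) = -29/2 (H(Q, o) = -½*29 = -29/2)
((68 + 78)² + L(v))/(-35576 + H(21, -100)) = ((68 + 78)² - 23)/(-35576 - 29/2) = (146² - 23)/(-71181/2) = (21316 - 23)*(-2/71181) = 21293*(-2/71181) = -42586/71181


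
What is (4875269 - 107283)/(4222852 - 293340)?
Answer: 2383993/1964756 ≈ 1.2134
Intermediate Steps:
(4875269 - 107283)/(4222852 - 293340) = 4767986/3929512 = 4767986*(1/3929512) = 2383993/1964756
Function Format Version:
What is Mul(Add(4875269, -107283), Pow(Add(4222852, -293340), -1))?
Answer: Rational(2383993, 1964756) ≈ 1.2134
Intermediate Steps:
Mul(Add(4875269, -107283), Pow(Add(4222852, -293340), -1)) = Mul(4767986, Pow(3929512, -1)) = Mul(4767986, Rational(1, 3929512)) = Rational(2383993, 1964756)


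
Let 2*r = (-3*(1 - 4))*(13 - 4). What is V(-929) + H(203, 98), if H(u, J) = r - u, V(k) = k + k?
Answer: -4041/2 ≈ -2020.5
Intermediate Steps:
V(k) = 2*k
r = 81/2 (r = ((-3*(1 - 4))*(13 - 4))/2 = (-3*(-3)*9)/2 = (9*9)/2 = (½)*81 = 81/2 ≈ 40.500)
H(u, J) = 81/2 - u
V(-929) + H(203, 98) = 2*(-929) + (81/2 - 1*203) = -1858 + (81/2 - 203) = -1858 - 325/2 = -4041/2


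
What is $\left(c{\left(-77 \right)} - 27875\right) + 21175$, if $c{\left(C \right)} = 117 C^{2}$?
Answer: $686993$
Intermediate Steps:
$\left(c{\left(-77 \right)} - 27875\right) + 21175 = \left(117 \left(-77\right)^{2} - 27875\right) + 21175 = \left(117 \cdot 5929 - 27875\right) + 21175 = \left(693693 - 27875\right) + 21175 = 665818 + 21175 = 686993$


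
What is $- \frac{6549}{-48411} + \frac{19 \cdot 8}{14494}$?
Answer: $\frac{17046613}{116944839} \approx 0.14577$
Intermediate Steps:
$- \frac{6549}{-48411} + \frac{19 \cdot 8}{14494} = \left(-6549\right) \left(- \frac{1}{48411}\right) + 152 \cdot \frac{1}{14494} = \frac{2183}{16137} + \frac{76}{7247} = \frac{17046613}{116944839}$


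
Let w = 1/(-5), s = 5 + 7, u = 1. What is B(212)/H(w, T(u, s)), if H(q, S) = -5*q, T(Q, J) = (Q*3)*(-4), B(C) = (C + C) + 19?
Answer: 443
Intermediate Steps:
B(C) = 19 + 2*C (B(C) = 2*C + 19 = 19 + 2*C)
s = 12
T(Q, J) = -12*Q (T(Q, J) = (3*Q)*(-4) = -12*Q)
w = -⅕ ≈ -0.20000
B(212)/H(w, T(u, s)) = (19 + 2*212)/((-5*(-⅕))) = (19 + 424)/1 = 443*1 = 443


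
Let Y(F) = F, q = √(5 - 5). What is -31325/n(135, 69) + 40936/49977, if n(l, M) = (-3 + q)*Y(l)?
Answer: 144683/1851 ≈ 78.165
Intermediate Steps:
q = 0 (q = √0 = 0)
n(l, M) = -3*l (n(l, M) = (-3 + 0)*l = -3*l)
-31325/n(135, 69) + 40936/49977 = -31325/((-3*135)) + 40936/49977 = -31325/(-405) + 40936*(1/49977) = -31325*(-1/405) + 40936/49977 = 6265/81 + 40936/49977 = 144683/1851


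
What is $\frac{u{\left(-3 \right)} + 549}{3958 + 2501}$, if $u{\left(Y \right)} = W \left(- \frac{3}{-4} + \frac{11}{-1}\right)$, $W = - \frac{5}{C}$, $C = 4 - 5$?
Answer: $\frac{1991}{25836} \approx 0.077063$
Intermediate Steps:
$C = -1$ ($C = 4 - 5 = -1$)
$W = 5$ ($W = - \frac{5}{-1} = \left(-5\right) \left(-1\right) = 5$)
$u{\left(Y \right)} = - \frac{205}{4}$ ($u{\left(Y \right)} = 5 \left(- \frac{3}{-4} + \frac{11}{-1}\right) = 5 \left(\left(-3\right) \left(- \frac{1}{4}\right) + 11 \left(-1\right)\right) = 5 \left(\frac{3}{4} - 11\right) = 5 \left(- \frac{41}{4}\right) = - \frac{205}{4}$)
$\frac{u{\left(-3 \right)} + 549}{3958 + 2501} = \frac{- \frac{205}{4} + 549}{3958 + 2501} = \frac{1991}{4 \cdot 6459} = \frac{1991}{4} \cdot \frac{1}{6459} = \frac{1991}{25836}$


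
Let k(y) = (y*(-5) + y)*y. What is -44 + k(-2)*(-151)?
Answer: 2372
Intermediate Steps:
k(y) = -4*y**2 (k(y) = (-5*y + y)*y = (-4*y)*y = -4*y**2)
-44 + k(-2)*(-151) = -44 - 4*(-2)**2*(-151) = -44 - 4*4*(-151) = -44 - 16*(-151) = -44 + 2416 = 2372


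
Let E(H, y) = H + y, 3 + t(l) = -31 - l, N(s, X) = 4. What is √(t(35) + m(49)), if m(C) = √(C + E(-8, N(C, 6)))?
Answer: √(-69 + 3*√5) ≈ 7.8925*I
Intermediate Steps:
t(l) = -34 - l (t(l) = -3 + (-31 - l) = -34 - l)
m(C) = √(-4 + C) (m(C) = √(C + (-8 + 4)) = √(C - 4) = √(-4 + C))
√(t(35) + m(49)) = √((-34 - 1*35) + √(-4 + 49)) = √((-34 - 35) + √45) = √(-69 + 3*√5)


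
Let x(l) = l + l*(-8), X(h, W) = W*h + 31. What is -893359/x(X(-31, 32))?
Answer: -893359/6727 ≈ -132.80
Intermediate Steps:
X(h, W) = 31 + W*h
x(l) = -7*l (x(l) = l - 8*l = -7*l)
-893359/x(X(-31, 32)) = -893359*(-1/(7*(31 + 32*(-31)))) = -893359*(-1/(7*(31 - 992))) = -893359/((-7*(-961))) = -893359/6727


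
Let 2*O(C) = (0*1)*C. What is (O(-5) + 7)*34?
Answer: 238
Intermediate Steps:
O(C) = 0 (O(C) = ((0*1)*C)/2 = (0*C)/2 = (½)*0 = 0)
(O(-5) + 7)*34 = (0 + 7)*34 = 7*34 = 238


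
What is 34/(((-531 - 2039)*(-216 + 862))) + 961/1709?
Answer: 46923921/83450470 ≈ 0.56230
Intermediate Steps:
34/(((-531 - 2039)*(-216 + 862))) + 961/1709 = 34/((-2570*646)) + 961*(1/1709) = 34/(-1660220) + 961/1709 = 34*(-1/1660220) + 961/1709 = -1/48830 + 961/1709 = 46923921/83450470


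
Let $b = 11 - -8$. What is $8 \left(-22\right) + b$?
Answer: $-157$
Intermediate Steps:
$b = 19$ ($b = 11 + 8 = 19$)
$8 \left(-22\right) + b = 8 \left(-22\right) + 19 = -176 + 19 = -157$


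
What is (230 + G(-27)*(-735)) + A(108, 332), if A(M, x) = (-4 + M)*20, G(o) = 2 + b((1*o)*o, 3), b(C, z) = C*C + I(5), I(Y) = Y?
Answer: -390611970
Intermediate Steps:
b(C, z) = 5 + C² (b(C, z) = C*C + 5 = C² + 5 = 5 + C²)
G(o) = 7 + o⁴ (G(o) = 2 + (5 + ((1*o)*o)²) = 2 + (5 + (o*o)²) = 2 + (5 + (o²)²) = 2 + (5 + o⁴) = 7 + o⁴)
A(M, x) = -80 + 20*M
(230 + G(-27)*(-735)) + A(108, 332) = (230 + (7 + (-27)⁴)*(-735)) + (-80 + 20*108) = (230 + (7 + 531441)*(-735)) + (-80 + 2160) = (230 + 531448*(-735)) + 2080 = (230 - 390614280) + 2080 = -390614050 + 2080 = -390611970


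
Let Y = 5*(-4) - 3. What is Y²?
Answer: 529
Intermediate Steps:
Y = -23 (Y = -20 - 3 = -23)
Y² = (-23)² = 529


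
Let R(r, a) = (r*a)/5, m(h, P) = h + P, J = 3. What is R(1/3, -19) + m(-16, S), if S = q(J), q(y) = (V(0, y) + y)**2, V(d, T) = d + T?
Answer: 281/15 ≈ 18.733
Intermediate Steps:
V(d, T) = T + d
q(y) = 4*y**2 (q(y) = ((y + 0) + y)**2 = (y + y)**2 = (2*y)**2 = 4*y**2)
S = 36 (S = 4*3**2 = 4*9 = 36)
m(h, P) = P + h
R(r, a) = a*r/5 (R(r, a) = (a*r)*(1/5) = a*r/5)
R(1/3, -19) + m(-16, S) = (1/5)*(-19)/3 + (36 - 16) = (1/5)*(-19)*(1/3) + 20 = -19/15 + 20 = 281/15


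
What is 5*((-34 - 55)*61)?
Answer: -27145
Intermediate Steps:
5*((-34 - 55)*61) = 5*(-89*61) = 5*(-5429) = -27145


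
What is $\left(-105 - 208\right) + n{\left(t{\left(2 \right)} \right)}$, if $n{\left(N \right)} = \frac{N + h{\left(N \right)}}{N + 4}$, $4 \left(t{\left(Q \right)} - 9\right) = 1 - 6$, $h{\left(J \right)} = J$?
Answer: $- \frac{14649}{47} \approx -311.68$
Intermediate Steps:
$t{\left(Q \right)} = \frac{31}{4}$ ($t{\left(Q \right)} = 9 + \frac{1 - 6}{4} = 9 + \frac{1}{4} \left(-5\right) = 9 - \frac{5}{4} = \frac{31}{4}$)
$n{\left(N \right)} = \frac{2 N}{4 + N}$ ($n{\left(N \right)} = \frac{N + N}{N + 4} = \frac{2 N}{4 + N}$)
$\left(-105 - 208\right) + n{\left(t{\left(2 \right)} \right)} = \left(-105 - 208\right) + 2 \cdot \frac{31}{4} \frac{1}{4 + \frac{31}{4}} = -313 + 2 \cdot \frac{31}{4} \frac{1}{\frac{47}{4}} = -313 + 2 \cdot \frac{31}{4} \cdot \frac{4}{47} = -313 + \frac{62}{47} = - \frac{14649}{47}$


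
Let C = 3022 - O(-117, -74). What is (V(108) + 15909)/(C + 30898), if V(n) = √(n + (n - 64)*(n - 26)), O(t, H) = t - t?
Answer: 15909/33920 + √929/16960 ≈ 0.47081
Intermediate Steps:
O(t, H) = 0
C = 3022 (C = 3022 - 1*0 = 3022 + 0 = 3022)
V(n) = √(n + (-64 + n)*(-26 + n))
(V(108) + 15909)/(C + 30898) = (√(1664 + 108² - 89*108) + 15909)/(3022 + 30898) = (√(1664 + 11664 - 9612) + 15909)/33920 = (√3716 + 15909)*(1/33920) = (2*√929 + 15909)*(1/33920) = (15909 + 2*√929)*(1/33920) = 15909/33920 + √929/16960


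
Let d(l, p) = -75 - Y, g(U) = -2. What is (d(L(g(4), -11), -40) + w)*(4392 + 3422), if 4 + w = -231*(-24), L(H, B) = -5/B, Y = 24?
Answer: 42515974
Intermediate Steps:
d(l, p) = -99 (d(l, p) = -75 - 1*24 = -75 - 24 = -99)
w = 5540 (w = -4 - 231*(-24) = -4 + 5544 = 5540)
(d(L(g(4), -11), -40) + w)*(4392 + 3422) = (-99 + 5540)*(4392 + 3422) = 5441*7814 = 42515974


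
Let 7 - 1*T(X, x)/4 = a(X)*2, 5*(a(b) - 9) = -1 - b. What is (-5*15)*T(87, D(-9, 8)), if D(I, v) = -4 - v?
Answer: -7260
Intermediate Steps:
a(b) = 44/5 - b/5 (a(b) = 9 + (-1 - b)/5 = 9 + (-⅕ - b/5) = 44/5 - b/5)
T(X, x) = -212/5 + 8*X/5 (T(X, x) = 28 - 4*(44/5 - X/5)*2 = 28 - 4*(88/5 - 2*X/5) = 28 + (-352/5 + 8*X/5) = -212/5 + 8*X/5)
(-5*15)*T(87, D(-9, 8)) = (-5*15)*(-212/5 + (8/5)*87) = -75*(-212/5 + 696/5) = -75*484/5 = -7260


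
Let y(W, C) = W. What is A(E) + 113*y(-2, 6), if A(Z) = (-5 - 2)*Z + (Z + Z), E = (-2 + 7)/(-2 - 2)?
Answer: -879/4 ≈ -219.75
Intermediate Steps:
E = -5/4 (E = 5/(-4) = 5*(-¼) = -5/4 ≈ -1.2500)
A(Z) = -5*Z (A(Z) = -7*Z + 2*Z = -5*Z)
A(E) + 113*y(-2, 6) = -5*(-5/4) + 113*(-2) = 25/4 - 226 = -879/4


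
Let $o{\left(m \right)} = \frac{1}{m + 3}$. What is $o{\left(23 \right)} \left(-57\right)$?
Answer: $- \frac{57}{26} \approx -2.1923$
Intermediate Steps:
$o{\left(m \right)} = \frac{1}{3 + m}$
$o{\left(23 \right)} \left(-57\right) = \frac{1}{3 + 23} \left(-57\right) = \frac{1}{26} \left(-57\right) = - \frac{57}{26}$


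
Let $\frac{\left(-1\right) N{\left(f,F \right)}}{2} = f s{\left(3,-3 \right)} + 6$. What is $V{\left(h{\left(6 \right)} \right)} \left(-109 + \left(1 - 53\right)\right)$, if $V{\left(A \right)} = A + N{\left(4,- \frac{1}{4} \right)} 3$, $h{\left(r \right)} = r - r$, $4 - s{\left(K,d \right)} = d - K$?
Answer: $44436$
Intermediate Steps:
$s{\left(K,d \right)} = 4 + K - d$ ($s{\left(K,d \right)} = 4 - \left(d - K\right) = 4 + \left(K - d\right) = 4 + K - d$)
$h{\left(r \right)} = 0$
$N{\left(f,F \right)} = -12 - 20 f$ ($N{\left(f,F \right)} = - 2 \left(f \left(4 + 3 - -3\right) + 6\right) = - 2 \left(f \left(4 + 3 + 3\right) + 6\right) = - 2 \left(f 10 + 6\right) = - 2 \left(10 f + 6\right) = - 2 \left(6 + 10 f\right) = -12 - 20 f$)
$V{\left(A \right)} = -276 + A$ ($V{\left(A \right)} = A + \left(-12 - 80\right) 3 = A - 276 = -276 + A$)
$V{\left(h{\left(6 \right)} \right)} \left(-109 + \left(1 - 53\right)\right) = \left(-276 + 0\right) \left(-109 + \left(1 - 53\right)\right) = - 276 \left(-109 + \left(1 - 53\right)\right) = - 276 \left(-109 - 52\right) = \left(-276\right) \left(-161\right) = 44436$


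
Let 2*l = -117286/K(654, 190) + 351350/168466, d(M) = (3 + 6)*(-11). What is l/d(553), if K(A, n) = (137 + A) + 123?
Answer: 809898724/1270317873 ≈ 0.63756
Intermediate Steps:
d(M) = -99 (d(M) = 9*(-11) = -99)
K(A, n) = 260 + A
l = -2429696172/38494481 (l = (-117286/(260 + 654) + 351350/168466)/2 = (-117286/914 + 351350*(1/168466))/2 = (-117286*1/914 + 175675/84233)/2 = (-58643/457 + 175675/84233)/2 = (1/2)*(-4859392344/38494481) = -2429696172/38494481 ≈ -63.118)
l/d(553) = -2429696172/38494481/(-99) = -2429696172/38494481*(-1/99) = 809898724/1270317873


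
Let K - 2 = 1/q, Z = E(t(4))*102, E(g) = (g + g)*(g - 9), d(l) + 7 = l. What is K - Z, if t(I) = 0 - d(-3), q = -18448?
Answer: -37597025/18448 ≈ -2038.0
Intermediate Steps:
d(l) = -7 + l
t(I) = 10 (t(I) = 0 - (-7 - 3) = 0 - 1*(-10) = 0 + 10 = 10)
E(g) = 2*g*(-9 + g) (E(g) = (2*g)*(-9 + g) = 2*g*(-9 + g))
Z = 2040 (Z = (2*10*(-9 + 10))*102 = (2*10*1)*102 = 20*102 = 2040)
K = 36895/18448 (K = 2 + 1/(-18448) = 2 - 1/18448 = 36895/18448 ≈ 1.9999)
K - Z = 36895/18448 - 1*2040 = 36895/18448 - 2040 = -37597025/18448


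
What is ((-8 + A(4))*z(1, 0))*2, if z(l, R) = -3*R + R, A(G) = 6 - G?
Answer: 0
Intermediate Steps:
z(l, R) = -2*R
((-8 + A(4))*z(1, 0))*2 = ((-8 + (6 - 1*4))*(-2*0))*2 = ((-8 + (6 - 4))*0)*2 = ((-8 + 2)*0)*2 = -6*0*2 = 0*2 = 0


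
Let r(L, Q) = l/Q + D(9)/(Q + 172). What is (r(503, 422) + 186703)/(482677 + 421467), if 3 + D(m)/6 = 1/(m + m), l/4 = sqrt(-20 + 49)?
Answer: 332704693/1611184608 + sqrt(29)/95387192 ≈ 0.20650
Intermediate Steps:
l = 4*sqrt(29) (l = 4*sqrt(-20 + 49) = 4*sqrt(29) ≈ 21.541)
D(m) = -18 + 3/m (D(m) = -18 + 6/(m + m) = -18 + 6/((2*m)) = -18 + 6*(1/(2*m)) = -18 + 3/m)
r(L, Q) = -53/(3*(172 + Q)) + 4*sqrt(29)/Q (r(L, Q) = (4*sqrt(29))/Q + (-18 + 3/9)/(Q + 172) = 4*sqrt(29)/Q + (-18 + 3*(1/9))/(172 + Q) = 4*sqrt(29)/Q + (-18 + 1/3)/(172 + Q) = 4*sqrt(29)/Q - 53/(3*(172 + Q)) = -53/(3*(172 + Q)) + 4*sqrt(29)/Q)
(r(503, 422) + 186703)/(482677 + 421467) = ((1/3)*(-53*422 + 2064*sqrt(29) + 12*422*sqrt(29))/(422*(172 + 422)) + 186703)/(482677 + 421467) = ((1/3)*(1/422)*(-22366 + 2064*sqrt(29) + 5064*sqrt(29))/594 + 186703)/904144 = ((1/3)*(1/422)*(1/594)*(-22366 + 7128*sqrt(29)) + 186703)*(1/904144) = ((-53/1782 + 2*sqrt(29)/211) + 186703)*(1/904144) = (332704693/1782 + 2*sqrt(29)/211)*(1/904144) = 332704693/1611184608 + sqrt(29)/95387192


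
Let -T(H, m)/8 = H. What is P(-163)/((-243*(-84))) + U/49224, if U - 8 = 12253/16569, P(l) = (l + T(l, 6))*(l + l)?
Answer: -401282682181/22020996312 ≈ -18.223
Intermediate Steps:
T(H, m) = -8*H
P(l) = -14*l² (P(l) = (l - 8*l)*(l + l) = (-7*l)*(2*l) = -14*l²)
U = 144805/16569 (U = 8 + 12253/16569 = 144805/16569 ≈ 8.7395)
P(-163)/((-243*(-84))) + U/49224 = (-14*(-163)²)/((-243*(-84))) + (144805/16569)/49224 = -14*26569/20412 + (144805/16569)*(1/49224) = -371966*1/20412 + 144805/815592456 = -26569/1458 + 144805/815592456 = -401282682181/22020996312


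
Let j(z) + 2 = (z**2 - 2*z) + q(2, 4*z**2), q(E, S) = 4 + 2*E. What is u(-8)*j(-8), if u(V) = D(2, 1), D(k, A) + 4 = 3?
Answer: -86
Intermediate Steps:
D(k, A) = -1 (D(k, A) = -4 + 3 = -1)
j(z) = 6 + z**2 - 2*z (j(z) = -2 + ((z**2 - 2*z) + (4 + 2*2)) = -2 + ((z**2 - 2*z) + (4 + 4)) = -2 + ((z**2 - 2*z) + 8) = -2 + (8 + z**2 - 2*z) = 6 + z**2 - 2*z)
u(V) = -1
u(-8)*j(-8) = -(6 + (-8)**2 - 2*(-8)) = -(6 + 64 + 16) = -1*86 = -86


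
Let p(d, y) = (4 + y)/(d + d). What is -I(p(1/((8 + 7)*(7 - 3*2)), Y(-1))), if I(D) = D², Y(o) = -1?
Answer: -2025/4 ≈ -506.25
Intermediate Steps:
p(d, y) = (4 + y)/(2*d) (p(d, y) = (4 + y)/((2*d)) = (4 + y)*(1/(2*d)) = (4 + y)/(2*d))
-I(p(1/((8 + 7)*(7 - 3*2)), Y(-1))) = -((4 - 1)/(2*(1/((8 + 7)*(7 - 3*2)))))² = -((½)*3/1/(15*(7 - 6)))² = -((½)*3/1/(15*1))² = -((½)*3/1/15)² = -((½)*3/(1/15))² = -((½)*15*3)² = -(45/2)² = -1*2025/4 = -2025/4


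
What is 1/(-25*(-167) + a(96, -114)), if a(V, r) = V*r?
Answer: -1/6769 ≈ -0.00014773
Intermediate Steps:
1/(-25*(-167) + a(96, -114)) = 1/(-25*(-167) + 96*(-114)) = 1/(4175 - 10944) = 1/(-6769) = -1/6769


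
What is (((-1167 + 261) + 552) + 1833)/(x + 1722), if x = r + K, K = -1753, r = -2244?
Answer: -1479/2275 ≈ -0.65011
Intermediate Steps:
x = -3997 (x = -2244 - 1753 = -3997)
(((-1167 + 261) + 552) + 1833)/(x + 1722) = (((-1167 + 261) + 552) + 1833)/(-3997 + 1722) = ((-906 + 552) + 1833)/(-2275) = (-354 + 1833)*(-1/2275) = 1479*(-1/2275) = -1479/2275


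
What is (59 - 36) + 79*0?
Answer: 23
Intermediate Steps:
(59 - 36) + 79*0 = 23 + 0 = 23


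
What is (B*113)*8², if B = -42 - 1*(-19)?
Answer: -166336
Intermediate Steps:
B = -23 (B = -42 + 19 = -23)
(B*113)*8² = -23*113*8² = -2599*64 = -166336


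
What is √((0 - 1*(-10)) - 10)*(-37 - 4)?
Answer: 0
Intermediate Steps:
√((0 - 1*(-10)) - 10)*(-37 - 4) = √((0 + 10) - 10)*(-41) = √(10 - 10)*(-41) = √0*(-41) = 0*(-41) = 0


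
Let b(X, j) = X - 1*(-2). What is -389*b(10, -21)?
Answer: -4668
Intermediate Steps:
b(X, j) = 2 + X (b(X, j) = X + 2 = 2 + X)
-389*b(10, -21) = -389*(2 + 10) = -389*12 = -4668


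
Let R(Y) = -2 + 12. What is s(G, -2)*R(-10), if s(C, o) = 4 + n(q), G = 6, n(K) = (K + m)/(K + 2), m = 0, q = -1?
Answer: 30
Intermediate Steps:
R(Y) = 10
n(K) = K/(2 + K) (n(K) = (K + 0)/(K + 2) = K/(2 + K))
s(C, o) = 3 (s(C, o) = 4 - 1/(2 - 1) = 4 - 1/1 = 4 - 1*1 = 4 - 1 = 3)
s(G, -2)*R(-10) = 3*10 = 30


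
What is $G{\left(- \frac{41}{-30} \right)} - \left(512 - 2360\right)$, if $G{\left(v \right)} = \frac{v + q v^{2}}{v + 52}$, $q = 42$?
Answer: $\frac{14805212}{8005} \approx 1849.5$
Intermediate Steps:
$G{\left(v \right)} = \frac{v + 42 v^{2}}{52 + v}$ ($G{\left(v \right)} = \frac{v + 42 v^{2}}{v + 52} = \frac{v + 42 v^{2}}{52 + v}$)
$G{\left(- \frac{41}{-30} \right)} - \left(512 - 2360\right) = \frac{- \frac{41}{-30} \left(1 + 42 \left(- \frac{41}{-30}\right)\right)}{52 - \frac{41}{-30}} - \left(512 - 2360\right) = \frac{\left(-41\right) \left(- \frac{1}{30}\right) \left(1 + 42 \left(\left(-41\right) \left(- \frac{1}{30}\right)\right)\right)}{52 - - \frac{41}{30}} - \left(512 - 2360\right) = \frac{41 \left(1 + 42 \cdot \frac{41}{30}\right)}{30 \left(52 + \frac{41}{30}\right)} - -1848 = \frac{41 \left(1 + \frac{287}{5}\right)}{30 \cdot \frac{1601}{30}} + 1848 = \frac{41}{30} \cdot \frac{30}{1601} \cdot \frac{292}{5} + 1848 = \frac{11972}{8005} + 1848 = \frac{14805212}{8005}$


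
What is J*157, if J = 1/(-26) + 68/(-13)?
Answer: -21509/26 ≈ -827.27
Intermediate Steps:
J = -137/26 (J = 1*(-1/26) + 68*(-1/13) = -1/26 - 68/13 = -137/26 ≈ -5.2692)
J*157 = -137/26*157 = -21509/26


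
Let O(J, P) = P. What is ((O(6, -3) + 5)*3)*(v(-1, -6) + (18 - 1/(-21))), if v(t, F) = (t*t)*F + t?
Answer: 464/7 ≈ 66.286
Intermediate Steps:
v(t, F) = t + F*t² (v(t, F) = t²*F + t = F*t² + t = t + F*t²)
((O(6, -3) + 5)*3)*(v(-1, -6) + (18 - 1/(-21))) = ((-3 + 5)*3)*(-(1 - 6*(-1)) + (18 - 1/(-21))) = (2*3)*(-(1 + 6) + (18 - 1*(-1/21))) = 6*(-1*7 + (18 + 1/21)) = 6*(-7 + 379/21) = 6*(232/21) = 464/7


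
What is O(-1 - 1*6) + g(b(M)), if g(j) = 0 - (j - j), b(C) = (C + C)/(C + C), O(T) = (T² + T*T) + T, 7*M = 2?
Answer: 91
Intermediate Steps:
M = 2/7 (M = (⅐)*2 = 2/7 ≈ 0.28571)
O(T) = T + 2*T² (O(T) = (T² + T²) + T = 2*T² + T = T + 2*T²)
b(C) = 1 (b(C) = (2*C)/((2*C)) = (2*C)*(1/(2*C)) = 1)
g(j) = 0 (g(j) = 0 - 1*0 = 0 + 0 = 0)
O(-1 - 1*6) + g(b(M)) = (-1 - 1*6)*(1 + 2*(-1 - 1*6)) + 0 = (-1 - 6)*(1 + 2*(-1 - 6)) + 0 = -7*(1 + 2*(-7)) + 0 = -7*(1 - 14) + 0 = -7*(-13) + 0 = 91 + 0 = 91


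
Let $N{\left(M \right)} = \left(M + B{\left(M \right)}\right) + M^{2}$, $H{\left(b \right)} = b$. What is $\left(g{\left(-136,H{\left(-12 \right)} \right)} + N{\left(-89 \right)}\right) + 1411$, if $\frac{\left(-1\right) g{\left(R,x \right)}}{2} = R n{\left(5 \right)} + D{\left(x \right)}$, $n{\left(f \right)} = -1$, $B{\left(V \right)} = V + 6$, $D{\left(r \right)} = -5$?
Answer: $8898$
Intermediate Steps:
$B{\left(V \right)} = 6 + V$
$g{\left(R,x \right)} = 10 + 2 R$ ($g{\left(R,x \right)} = - 2 \left(R \left(-1\right) - 5\right) = - 2 \left(- R - 5\right) = - 2 \left(-5 - R\right) = 10 + 2 R$)
$N{\left(M \right)} = 6 + M^{2} + 2 M$ ($N{\left(M \right)} = \left(M + \left(6 + M\right)\right) + M^{2} = \left(6 + 2 M\right) + M^{2} = 6 + M^{2} + 2 M$)
$\left(g{\left(-136,H{\left(-12 \right)} \right)} + N{\left(-89 \right)}\right) + 1411 = \left(\left(10 + 2 \left(-136\right)\right) + \left(6 + \left(-89\right)^{2} + 2 \left(-89\right)\right)\right) + 1411 = \left(\left(10 - 272\right) + \left(6 + 7921 - 178\right)\right) + 1411 = \left(-262 + 7749\right) + 1411 = 7487 + 1411 = 8898$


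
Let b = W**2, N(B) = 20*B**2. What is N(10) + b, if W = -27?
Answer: 2729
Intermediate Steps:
b = 729 (b = (-27)**2 = 729)
N(10) + b = 20*10**2 + 729 = 20*100 + 729 = 2000 + 729 = 2729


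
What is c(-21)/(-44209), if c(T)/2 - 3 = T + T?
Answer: 78/44209 ≈ 0.0017643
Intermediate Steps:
c(T) = 6 + 4*T (c(T) = 6 + 2*(T + T) = 6 + 2*(2*T) = 6 + 4*T)
c(-21)/(-44209) = (6 + 4*(-21))/(-44209) = (6 - 84)*(-1/44209) = -78*(-1/44209) = 78/44209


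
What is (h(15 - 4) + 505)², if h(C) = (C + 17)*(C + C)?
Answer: 1256641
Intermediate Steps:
h(C) = 2*C*(17 + C) (h(C) = (17 + C)*(2*C) = 2*C*(17 + C))
(h(15 - 4) + 505)² = (2*(15 - 4)*(17 + (15 - 4)) + 505)² = (2*11*(17 + 11) + 505)² = (2*11*28 + 505)² = (616 + 505)² = 1121² = 1256641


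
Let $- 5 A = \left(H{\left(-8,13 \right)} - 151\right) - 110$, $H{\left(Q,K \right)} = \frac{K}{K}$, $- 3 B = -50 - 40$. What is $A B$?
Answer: $1560$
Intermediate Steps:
$B = 30$ ($B = - \frac{-50 - 40}{3} = \left(- \frac{1}{3}\right) \left(-90\right) = 30$)
$H{\left(Q,K \right)} = 1$
$A = 52$ ($A = - \frac{\left(1 - 151\right) - 110}{5} = - \frac{-150 - 110}{5} = \left(- \frac{1}{5}\right) \left(-260\right) = 52$)
$A B = 52 \cdot 30 = 1560$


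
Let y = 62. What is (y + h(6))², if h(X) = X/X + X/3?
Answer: 4225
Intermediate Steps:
h(X) = 1 + X/3 (h(X) = 1 + X*(⅓) = 1 + X/3)
(y + h(6))² = (62 + (1 + (⅓)*6))² = (62 + (1 + 2))² = (62 + 3)² = 65² = 4225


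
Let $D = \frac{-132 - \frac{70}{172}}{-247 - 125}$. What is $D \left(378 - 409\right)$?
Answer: $- \frac{11387}{1032} \approx -11.034$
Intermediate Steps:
$D = \frac{11387}{31992}$ ($D = \frac{-132 - \frac{35}{86}}{-372} = \left(-132 - \frac{35}{86}\right) \left(- \frac{1}{372}\right) = \left(- \frac{11387}{86}\right) \left(- \frac{1}{372}\right) = \frac{11387}{31992} \approx 0.35593$)
$D \left(378 - 409\right) = \frac{11387 \left(378 - 409\right)}{31992} = \frac{11387}{31992} \left(-31\right) = - \frac{11387}{1032}$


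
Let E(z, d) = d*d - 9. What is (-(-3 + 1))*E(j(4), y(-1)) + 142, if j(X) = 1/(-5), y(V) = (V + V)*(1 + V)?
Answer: 124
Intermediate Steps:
y(V) = 2*V*(1 + V) (y(V) = (2*V)*(1 + V) = 2*V*(1 + V))
j(X) = -⅕ (j(X) = 1*(-⅕) = -⅕)
E(z, d) = -9 + d² (E(z, d) = d² - 9 = -9 + d²)
(-(-3 + 1))*E(j(4), y(-1)) + 142 = (-(-3 + 1))*(-9 + (2*(-1)*(1 - 1))²) + 142 = (-1*(-2))*(-9 + (2*(-1)*0)²) + 142 = 2*(-9 + 0²) + 142 = 2*(-9 + 0) + 142 = 2*(-9) + 142 = -18 + 142 = 124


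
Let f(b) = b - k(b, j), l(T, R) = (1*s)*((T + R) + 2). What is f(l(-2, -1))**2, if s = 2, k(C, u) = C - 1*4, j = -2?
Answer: 16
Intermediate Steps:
k(C, u) = -4 + C (k(C, u) = C - 4 = -4 + C)
l(T, R) = 4 + 2*R + 2*T (l(T, R) = (1*2)*((T + R) + 2) = 2*((R + T) + 2) = 2*(2 + R + T) = 4 + 2*R + 2*T)
f(b) = 4 (f(b) = b - (-4 + b) = b + (4 - b) = 4)
f(l(-2, -1))**2 = 4**2 = 16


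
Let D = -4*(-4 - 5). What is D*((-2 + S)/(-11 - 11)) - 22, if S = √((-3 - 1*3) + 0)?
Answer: -206/11 - 18*I*√6/11 ≈ -18.727 - 4.0083*I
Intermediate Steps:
D = 36 (D = -4*(-9) = 36)
S = I*√6 (S = √((-3 - 3) + 0) = √(-6 + 0) = √(-6) = I*√6 ≈ 2.4495*I)
D*((-2 + S)/(-11 - 11)) - 22 = 36*((-2 + I*√6)/(-11 - 11)) - 22 = 36*((-2 + I*√6)/(-22)) - 22 = 36*((-2 + I*√6)*(-1/22)) - 22 = 36*(1/11 - I*√6/22) - 22 = (36/11 - 18*I*√6/11) - 22 = -206/11 - 18*I*√6/11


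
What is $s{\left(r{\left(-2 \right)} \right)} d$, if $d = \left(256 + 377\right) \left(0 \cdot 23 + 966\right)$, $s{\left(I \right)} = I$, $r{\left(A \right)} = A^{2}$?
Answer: $2445912$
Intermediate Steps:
$d = 611478$ ($d = 633 \left(0 + 966\right) = 633 \cdot 966 = 611478$)
$s{\left(r{\left(-2 \right)} \right)} d = \left(-2\right)^{2} \cdot 611478 = 4 \cdot 611478 = 2445912$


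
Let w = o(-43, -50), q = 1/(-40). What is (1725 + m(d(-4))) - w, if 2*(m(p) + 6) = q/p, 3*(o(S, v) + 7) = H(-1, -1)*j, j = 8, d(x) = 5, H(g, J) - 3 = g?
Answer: 2064797/1200 ≈ 1720.7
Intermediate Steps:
H(g, J) = 3 + g
q = -1/40 ≈ -0.025000
o(S, v) = -5/3 (o(S, v) = -7 + ((3 - 1)*8)/3 = -7 + (2*8)/3 = -7 + (⅓)*16 = -7 + 16/3 = -5/3)
m(p) = -6 - 1/(80*p) (m(p) = -6 + (-1/(40*p))/2 = -6 - 1/(80*p))
w = -5/3 ≈ -1.6667
(1725 + m(d(-4))) - w = (1725 + (-6 - 1/80/5)) - 1*(-5/3) = (1725 + (-6 - 1/80*⅕)) + 5/3 = (1725 + (-6 - 1/400)) + 5/3 = (1725 - 2401/400) + 5/3 = 687599/400 + 5/3 = 2064797/1200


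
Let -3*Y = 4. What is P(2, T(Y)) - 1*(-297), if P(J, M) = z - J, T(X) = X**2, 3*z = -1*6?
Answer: 293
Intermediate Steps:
Y = -4/3 (Y = -1/3*4 = -4/3 ≈ -1.3333)
z = -2 (z = (-1*6)/3 = (1/3)*(-6) = -2)
P(J, M) = -2 - J
P(2, T(Y)) - 1*(-297) = (-2 - 1*2) - 1*(-297) = (-2 - 2) + 297 = -4 + 297 = 293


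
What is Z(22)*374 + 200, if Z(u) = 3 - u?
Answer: -6906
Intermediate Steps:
Z(22)*374 + 200 = (3 - 1*22)*374 + 200 = (3 - 22)*374 + 200 = -19*374 + 200 = -7106 + 200 = -6906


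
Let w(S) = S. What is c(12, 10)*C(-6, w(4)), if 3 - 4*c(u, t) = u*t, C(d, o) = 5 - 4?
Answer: -117/4 ≈ -29.250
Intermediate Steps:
C(d, o) = 1
c(u, t) = ¾ - t*u/4 (c(u, t) = ¾ - u*t/4 = ¾ - t*u/4)
c(12, 10)*C(-6, w(4)) = (¾ - ¼*10*12)*1 = (¾ - 30)*1 = -117/4*1 = -117/4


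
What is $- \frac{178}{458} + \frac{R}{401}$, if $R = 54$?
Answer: $- \frac{23323}{91829} \approx -0.25398$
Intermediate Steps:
$- \frac{178}{458} + \frac{R}{401} = - \frac{178}{458} + \frac{54}{401} = \left(-178\right) \frac{1}{458} + 54 \cdot \frac{1}{401} = - \frac{89}{229} + \frac{54}{401} = - \frac{23323}{91829}$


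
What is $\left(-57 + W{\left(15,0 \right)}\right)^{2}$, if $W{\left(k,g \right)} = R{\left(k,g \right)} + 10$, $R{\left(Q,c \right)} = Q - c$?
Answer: $1024$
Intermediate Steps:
$W{\left(k,g \right)} = 10 + k - g$ ($W{\left(k,g \right)} = \left(k - g\right) + 10 = 10 + k - g$)
$\left(-57 + W{\left(15,0 \right)}\right)^{2} = \left(-57 + \left(10 + 15 - 0\right)\right)^{2} = \left(-57 + \left(10 + 15 + 0\right)\right)^{2} = \left(-57 + 25\right)^{2} = \left(-32\right)^{2} = 1024$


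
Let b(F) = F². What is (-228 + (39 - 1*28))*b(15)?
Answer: -48825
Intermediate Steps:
(-228 + (39 - 1*28))*b(15) = (-228 + (39 - 1*28))*15² = (-228 + (39 - 28))*225 = (-228 + 11)*225 = -217*225 = -48825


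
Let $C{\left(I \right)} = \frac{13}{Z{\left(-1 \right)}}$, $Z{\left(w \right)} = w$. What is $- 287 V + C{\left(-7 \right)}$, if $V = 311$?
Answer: $-89270$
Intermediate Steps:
$C{\left(I \right)} = -13$ ($C{\left(I \right)} = \frac{13}{-1} = 13 \left(-1\right) = -13$)
$- 287 V + C{\left(-7 \right)} = \left(-287\right) 311 - 13 = -89257 - 13 = -89270$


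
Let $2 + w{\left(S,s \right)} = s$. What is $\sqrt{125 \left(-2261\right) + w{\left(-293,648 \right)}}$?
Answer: $3 i \sqrt{31331} \approx 531.02 i$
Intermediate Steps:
$w{\left(S,s \right)} = -2 + s$
$\sqrt{125 \left(-2261\right) + w{\left(-293,648 \right)}} = \sqrt{125 \left(-2261\right) + \left(-2 + 648\right)} = \sqrt{-282625 + 646} = \sqrt{-281979} = 3 i \sqrt{31331}$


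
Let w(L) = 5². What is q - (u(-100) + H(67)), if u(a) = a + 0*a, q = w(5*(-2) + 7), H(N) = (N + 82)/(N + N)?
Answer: 16601/134 ≈ 123.89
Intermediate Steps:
H(N) = (82 + N)/(2*N) (H(N) = (82 + N)/((2*N)) = (82 + N)*(1/(2*N)) = (82 + N)/(2*N))
w(L) = 25
q = 25
u(a) = a (u(a) = a + 0 = a)
q - (u(-100) + H(67)) = 25 - (-100 + (½)*(82 + 67)/67) = 25 - (-100 + (½)*(1/67)*149) = 25 - (-100 + 149/134) = 25 - 1*(-13251/134) = 25 + 13251/134 = 16601/134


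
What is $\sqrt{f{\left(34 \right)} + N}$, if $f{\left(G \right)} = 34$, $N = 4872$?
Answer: $\sqrt{4906} \approx 70.043$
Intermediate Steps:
$\sqrt{f{\left(34 \right)} + N} = \sqrt{34 + 4872} = \sqrt{4906}$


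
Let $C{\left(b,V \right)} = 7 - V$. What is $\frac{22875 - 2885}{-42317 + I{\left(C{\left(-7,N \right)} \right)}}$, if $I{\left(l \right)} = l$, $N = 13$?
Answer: $- \frac{19990}{42323} \approx -0.47232$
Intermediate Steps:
$\frac{22875 - 2885}{-42317 + I{\left(C{\left(-7,N \right)} \right)}} = \frac{22875 - 2885}{-42317 + \left(7 - 13\right)} = \frac{22875 - 2885}{-42317 - 6} = \frac{19990}{-42323} = 19990 \left(- \frac{1}{42323}\right) = - \frac{19990}{42323}$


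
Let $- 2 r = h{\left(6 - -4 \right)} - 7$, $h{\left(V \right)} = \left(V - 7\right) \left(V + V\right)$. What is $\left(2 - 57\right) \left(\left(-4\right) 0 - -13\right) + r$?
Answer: $- \frac{1483}{2} \approx -741.5$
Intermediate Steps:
$h{\left(V \right)} = 2 V \left(-7 + V\right)$ ($h{\left(V \right)} = \left(-7 + V\right) 2 V = 2 V \left(-7 + V\right)$)
$r = - \frac{53}{2}$ ($r = - \frac{2 \left(6 - -4\right) \left(-7 + \left(6 - -4\right)\right) - 7}{2} = - \frac{2 \left(6 + 4\right) \left(-7 + \left(6 + 4\right)\right) - 7}{2} = - \frac{2 \cdot 10 \left(-7 + 10\right) - 7}{2} = - \frac{2 \cdot 10 \cdot 3 - 7}{2} = - \frac{60 - 7}{2} = \left(- \frac{1}{2}\right) 53 = - \frac{53}{2} \approx -26.5$)
$\left(2 - 57\right) \left(\left(-4\right) 0 - -13\right) + r = \left(2 - 57\right) \left(\left(-4\right) 0 - -13\right) - \frac{53}{2} = \left(2 - 57\right) \left(0 + 13\right) - \frac{53}{2} = \left(-55\right) 13 - \frac{53}{2} = -715 - \frac{53}{2} = - \frac{1483}{2}$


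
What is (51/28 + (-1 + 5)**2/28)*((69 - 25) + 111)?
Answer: 10385/28 ≈ 370.89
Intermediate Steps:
(51/28 + (-1 + 5)**2/28)*((69 - 25) + 111) = (51*(1/28) + 4**2*(1/28))*(44 + 111) = (51/28 + 16*(1/28))*155 = (51/28 + 4/7)*155 = (67/28)*155 = 10385/28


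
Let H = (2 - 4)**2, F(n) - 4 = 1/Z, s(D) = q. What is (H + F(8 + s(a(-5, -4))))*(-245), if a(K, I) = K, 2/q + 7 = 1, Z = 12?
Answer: -23765/12 ≈ -1980.4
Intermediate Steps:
q = -1/3 (q = 2/(-7 + 1) = 2/(-6) = 2*(-1/6) = -1/3 ≈ -0.33333)
s(D) = -1/3
F(n) = 49/12 (F(n) = 4 + 1/12 = 49/12)
H = 4 (H = (-2)**2 = 4)
(H + F(8 + s(a(-5, -4))))*(-245) = (4 + 49/12)*(-245) = (97/12)*(-245) = -23765/12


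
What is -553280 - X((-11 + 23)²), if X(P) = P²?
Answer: -574016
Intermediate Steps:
-553280 - X((-11 + 23)²) = -553280 - ((-11 + 23)²)² = -553280 - (12²)² = -553280 - 1*144² = -553280 - 1*20736 = -553280 - 20736 = -574016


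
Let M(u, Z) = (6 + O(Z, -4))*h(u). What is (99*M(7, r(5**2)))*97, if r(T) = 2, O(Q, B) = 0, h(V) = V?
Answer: 403326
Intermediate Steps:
M(u, Z) = 6*u (M(u, Z) = (6 + 0)*u = 6*u)
(99*M(7, r(5**2)))*97 = (99*(6*7))*97 = (99*42)*97 = 4158*97 = 403326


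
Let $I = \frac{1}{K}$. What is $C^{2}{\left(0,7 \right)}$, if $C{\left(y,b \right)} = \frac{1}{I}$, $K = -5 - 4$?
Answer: $81$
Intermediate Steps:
$K = -9$
$I = - \frac{1}{9}$ ($I = \frac{1}{-9} = - \frac{1}{9} \approx -0.11111$)
$C{\left(y,b \right)} = -9$ ($C{\left(y,b \right)} = \frac{1}{- \frac{1}{9}} = -9$)
$C^{2}{\left(0,7 \right)} = \left(-9\right)^{2} = 81$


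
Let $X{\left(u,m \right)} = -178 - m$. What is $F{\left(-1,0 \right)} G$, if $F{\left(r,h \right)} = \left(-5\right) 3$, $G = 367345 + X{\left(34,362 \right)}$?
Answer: $-5502075$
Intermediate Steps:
$G = 366805$ ($G = 367345 - 540 = 366805$)
$F{\left(r,h \right)} = -15$
$F{\left(-1,0 \right)} G = \left(-15\right) 366805 = -5502075$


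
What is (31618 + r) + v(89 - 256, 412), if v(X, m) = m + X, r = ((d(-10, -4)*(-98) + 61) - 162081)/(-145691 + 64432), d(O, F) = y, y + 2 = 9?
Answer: 2589318223/81259 ≈ 31865.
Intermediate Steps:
y = 7 (y = -2 + 9 = 7)
d(O, F) = 7
r = 162706/81259 (r = ((7*(-98) + 61) - 162081)/(-145691 + 64432) = ((-686 + 61) - 162081)/(-81259) = (-625 - 162081)*(-1/81259) = -162706*(-1/81259) = 162706/81259 ≈ 2.0023)
v(X, m) = X + m
(31618 + r) + v(89 - 256, 412) = (31618 + 162706/81259) + ((89 - 256) + 412) = 2569409768/81259 + (-167 + 412) = 2569409768/81259 + 245 = 2589318223/81259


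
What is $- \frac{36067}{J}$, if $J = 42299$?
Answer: $- \frac{36067}{42299} \approx -0.85267$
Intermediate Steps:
$- \frac{36067}{J} = - \frac{36067}{42299}$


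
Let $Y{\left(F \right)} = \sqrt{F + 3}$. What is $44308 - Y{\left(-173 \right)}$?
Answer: $44308 - i \sqrt{170} \approx 44308.0 - 13.038 i$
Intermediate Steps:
$Y{\left(F \right)} = \sqrt{3 + F}$
$44308 - Y{\left(-173 \right)} = 44308 - \sqrt{3 - 173} = 44308 - \sqrt{-170} = 44308 - i \sqrt{170}$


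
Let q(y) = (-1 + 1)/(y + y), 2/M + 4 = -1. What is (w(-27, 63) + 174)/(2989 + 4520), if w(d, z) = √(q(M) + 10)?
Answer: 58/2503 + √10/7509 ≈ 0.023593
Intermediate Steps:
M = -⅖ (M = 2/(-4 - 1) = 2/(-5) = 2*(-⅕) = -⅖ ≈ -0.40000)
q(y) = 0 (q(y) = 0/((2*y)) = 0*(1/(2*y)) = 0)
w(d, z) = √10 (w(d, z) = √(0 + 10) = √10)
(w(-27, 63) + 174)/(2989 + 4520) = (√10 + 174)/(2989 + 4520) = (174 + √10)/7509 = (174 + √10)*(1/7509) = 58/2503 + √10/7509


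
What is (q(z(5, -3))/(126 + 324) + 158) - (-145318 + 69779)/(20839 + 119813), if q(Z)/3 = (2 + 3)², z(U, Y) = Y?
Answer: 22321997/140652 ≈ 158.70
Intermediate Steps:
q(Z) = 75 (q(Z) = 3*(2 + 3)² = 3*5² = 3*25 = 75)
(q(z(5, -3))/(126 + 324) + 158) - (-145318 + 69779)/(20839 + 119813) = (75/(126 + 324) + 158) - (-145318 + 69779)/(20839 + 119813) = (75/450 + 158) - (-75539)/140652 = ((1/450)*75 + 158) - (-75539)/140652 = (⅙ + 158) - 1*(-75539/140652) = 949/6 + 75539/140652 = 22321997/140652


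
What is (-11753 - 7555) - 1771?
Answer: -21079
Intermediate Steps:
(-11753 - 7555) - 1771 = -19308 - 1771 = -21079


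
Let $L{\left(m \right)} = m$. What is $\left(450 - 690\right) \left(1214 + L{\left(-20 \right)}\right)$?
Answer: $-286560$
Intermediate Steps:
$\left(450 - 690\right) \left(1214 + L{\left(-20 \right)}\right) = \left(450 - 690\right) \left(1214 - 20\right) = \left(450 - 690\right) 1194 = \left(-240\right) 1194 = -286560$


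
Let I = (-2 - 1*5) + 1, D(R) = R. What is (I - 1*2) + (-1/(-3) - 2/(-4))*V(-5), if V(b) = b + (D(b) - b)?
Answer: -73/6 ≈ -12.167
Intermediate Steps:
I = -6 (I = (-2 - 5) + 1 = -7 + 1 = -6)
V(b) = b (V(b) = b + (b - b) = b + 0 = b)
(I - 1*2) + (-1/(-3) - 2/(-4))*V(-5) = (-6 - 1*2) + (-1/(-3) - 2/(-4))*(-5) = (-6 - 2) + (-1*(-1/3) - 2*(-1/4))*(-5) = -8 + (1/3 + 1/2)*(-5) = -8 + (5/6)*(-5) = -8 - 25/6 = -73/6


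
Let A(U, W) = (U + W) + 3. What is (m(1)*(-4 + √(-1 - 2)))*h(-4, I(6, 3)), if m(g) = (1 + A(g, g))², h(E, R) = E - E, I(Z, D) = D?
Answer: 0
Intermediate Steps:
h(E, R) = 0
A(U, W) = 3 + U + W
m(g) = (4 + 2*g)² (m(g) = (1 + (3 + g + g))² = (1 + (3 + 2*g))² = (4 + 2*g)²)
(m(1)*(-4 + √(-1 - 2)))*h(-4, I(6, 3)) = ((4*(2 + 1)²)*(-4 + √(-1 - 2)))*0 = ((4*3²)*(-4 + √(-3)))*0 = ((4*9)*(-4 + I*√3))*0 = (36*(-4 + I*√3))*0 = (-144 + 36*I*√3)*0 = 0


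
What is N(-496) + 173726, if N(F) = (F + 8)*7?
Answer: 170310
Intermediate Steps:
N(F) = 56 + 7*F (N(F) = (8 + F)*7 = 56 + 7*F)
N(-496) + 173726 = (56 + 7*(-496)) + 173726 = (56 - 3472) + 173726 = -3416 + 173726 = 170310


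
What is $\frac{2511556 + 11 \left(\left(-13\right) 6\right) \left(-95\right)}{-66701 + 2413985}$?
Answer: $\frac{1296533}{1173642} \approx 1.1047$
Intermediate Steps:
$\frac{2511556 + 11 \left(\left(-13\right) 6\right) \left(-95\right)}{-66701 + 2413985} = \frac{2511556 + 11 \left(-78\right) \left(-95\right)}{2347284} = \left(2511556 - -81510\right) \frac{1}{2347284} = \left(2511556 + 81510\right) \frac{1}{2347284} = 2593066 \cdot \frac{1}{2347284} = \frac{1296533}{1173642}$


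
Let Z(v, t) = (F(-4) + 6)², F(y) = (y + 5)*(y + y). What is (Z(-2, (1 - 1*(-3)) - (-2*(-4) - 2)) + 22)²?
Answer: 676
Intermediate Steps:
F(y) = 2*y*(5 + y) (F(y) = (5 + y)*(2*y) = 2*y*(5 + y))
Z(v, t) = 4 (Z(v, t) = (2*(-4)*(5 - 4) + 6)² = (2*(-4)*1 + 6)² = (-8 + 6)² = (-2)² = 4)
(Z(-2, (1 - 1*(-3)) - (-2*(-4) - 2)) + 22)² = (4 + 22)² = 26² = 676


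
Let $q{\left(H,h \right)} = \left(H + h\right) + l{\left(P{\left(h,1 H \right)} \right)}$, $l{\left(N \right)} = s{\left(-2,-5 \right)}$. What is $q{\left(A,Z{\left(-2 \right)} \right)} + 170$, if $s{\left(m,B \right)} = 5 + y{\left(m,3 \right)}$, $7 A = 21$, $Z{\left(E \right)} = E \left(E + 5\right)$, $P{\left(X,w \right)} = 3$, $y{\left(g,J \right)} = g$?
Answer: $170$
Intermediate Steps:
$Z{\left(E \right)} = E \left(5 + E\right)$
$A = 3$ ($A = \frac{1}{7} \cdot 21 = 3$)
$s{\left(m,B \right)} = 5 + m$
$l{\left(N \right)} = 3$ ($l{\left(N \right)} = 5 - 2 = 3$)
$q{\left(H,h \right)} = 3 + H + h$ ($q{\left(H,h \right)} = \left(H + h\right) + 3 = 3 + H + h$)
$q{\left(A,Z{\left(-2 \right)} \right)} + 170 = \left(3 + 3 - 2 \left(5 - 2\right)\right) + 170 = \left(3 + 3 - 6\right) + 170 = 0 + 170 = 170$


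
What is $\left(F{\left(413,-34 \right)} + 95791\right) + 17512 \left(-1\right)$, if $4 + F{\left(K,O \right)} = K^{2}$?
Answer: $248844$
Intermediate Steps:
$F{\left(K,O \right)} = -4 + K^{2}$
$\left(F{\left(413,-34 \right)} + 95791\right) + 17512 \left(-1\right) = \left(\left(-4 + 413^{2}\right) + 95791\right) + 17512 \left(-1\right) = \left(\left(-4 + 170569\right) + 95791\right) - 17512 = \left(170565 + 95791\right) - 17512 = 266356 - 17512 = 248844$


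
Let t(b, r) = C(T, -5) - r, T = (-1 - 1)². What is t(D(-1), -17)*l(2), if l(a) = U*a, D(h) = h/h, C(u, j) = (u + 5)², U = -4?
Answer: -784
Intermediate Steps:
T = 4 (T = (-2)² = 4)
C(u, j) = (5 + u)²
D(h) = 1
t(b, r) = 81 - r (t(b, r) = (5 + 4)² - r = 9² - r = 81 - r)
l(a) = -4*a
t(D(-1), -17)*l(2) = (81 - 1*(-17))*(-4*2) = (81 + 17)*(-8) = 98*(-8) = -784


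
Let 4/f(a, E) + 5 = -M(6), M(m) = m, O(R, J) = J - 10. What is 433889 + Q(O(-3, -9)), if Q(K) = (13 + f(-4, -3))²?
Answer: 52519890/121 ≈ 4.3405e+5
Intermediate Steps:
O(R, J) = -10 + J
f(a, E) = -4/11 (f(a, E) = 4/(-5 - 1*6) = 4/(-5 - 6) = 4/(-11) = 4*(-1/11) = -4/11)
Q(K) = 19321/121 (Q(K) = (13 - 4/11)² = (139/11)² = 19321/121)
433889 + Q(O(-3, -9)) = 433889 + 19321/121 = 52519890/121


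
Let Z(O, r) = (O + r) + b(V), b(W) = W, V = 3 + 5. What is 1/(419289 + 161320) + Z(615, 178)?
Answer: 465067810/580609 ≈ 801.00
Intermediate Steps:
V = 8
Z(O, r) = 8 + O + r (Z(O, r) = (O + r) + 8 = 8 + O + r)
1/(419289 + 161320) + Z(615, 178) = 1/(419289 + 161320) + (8 + 615 + 178) = 1/580609 + 801 = 465067810/580609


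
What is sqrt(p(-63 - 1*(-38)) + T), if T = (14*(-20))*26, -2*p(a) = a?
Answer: 3*I*sqrt(3230)/2 ≈ 85.25*I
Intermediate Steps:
p(a) = -a/2
T = -7280 (T = -280*26 = -7280)
sqrt(p(-63 - 1*(-38)) + T) = sqrt(-(-63 - 1*(-38))/2 - 7280) = sqrt(-(-63 + 38)/2 - 7280) = sqrt(-1/2*(-25) - 7280) = sqrt(25/2 - 7280) = sqrt(-14535/2) = 3*I*sqrt(3230)/2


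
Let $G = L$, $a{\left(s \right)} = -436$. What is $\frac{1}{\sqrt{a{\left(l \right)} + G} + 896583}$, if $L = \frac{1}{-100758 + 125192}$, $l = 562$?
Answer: $\frac{21907109022}{19641541538925049} - \frac{61 i \sqrt{69954542}}{19641541538925049} \approx 1.1153 \cdot 10^{-6} - 2.5975 \cdot 10^{-11} i$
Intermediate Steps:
$L = \frac{1}{24434} \approx 4.0927 \cdot 10^{-5}$
$G = \frac{1}{24434} \approx 4.0927 \cdot 10^{-5}$
$\frac{1}{\sqrt{a{\left(l \right)} + G} + 896583} = \frac{1}{\sqrt{-436 + \frac{1}{24434}} + 896583} = \frac{1}{\sqrt{- \frac{10653223}{24434}} + 896583} = \frac{1}{\frac{61 i \sqrt{69954542}}{24434} + 896583} = \frac{1}{896583 + \frac{61 i \sqrt{69954542}}{24434}}$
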